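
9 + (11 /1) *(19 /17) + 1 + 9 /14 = 5459 /238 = 22.94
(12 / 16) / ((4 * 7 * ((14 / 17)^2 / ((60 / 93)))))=4335 / 170128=0.03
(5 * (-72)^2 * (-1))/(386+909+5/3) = -7776/389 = -19.99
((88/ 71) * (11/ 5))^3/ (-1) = -907039232/ 44738875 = -20.27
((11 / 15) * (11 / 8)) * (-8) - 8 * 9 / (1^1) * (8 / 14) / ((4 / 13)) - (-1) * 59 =-8692 / 105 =-82.78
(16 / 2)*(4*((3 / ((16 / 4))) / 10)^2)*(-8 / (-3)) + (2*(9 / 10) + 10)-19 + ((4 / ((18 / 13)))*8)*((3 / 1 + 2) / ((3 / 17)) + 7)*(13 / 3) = 7151992 / 2025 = 3531.85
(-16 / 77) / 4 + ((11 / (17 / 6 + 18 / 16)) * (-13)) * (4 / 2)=-528908 / 7315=-72.30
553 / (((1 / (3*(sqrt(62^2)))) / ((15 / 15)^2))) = 102858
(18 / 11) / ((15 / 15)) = 1.64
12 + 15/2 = 39/2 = 19.50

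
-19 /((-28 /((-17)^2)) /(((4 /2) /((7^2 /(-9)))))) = -49419 /686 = -72.04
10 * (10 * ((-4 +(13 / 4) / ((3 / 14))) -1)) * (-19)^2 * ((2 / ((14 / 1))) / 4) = 550525 / 42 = 13107.74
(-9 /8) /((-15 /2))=3 /20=0.15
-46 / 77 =-0.60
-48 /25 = -1.92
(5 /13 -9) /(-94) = 56 /611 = 0.09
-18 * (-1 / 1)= 18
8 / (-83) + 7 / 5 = 1.30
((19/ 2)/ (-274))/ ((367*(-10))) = 19/ 2011160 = 0.00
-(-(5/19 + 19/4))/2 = 381/152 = 2.51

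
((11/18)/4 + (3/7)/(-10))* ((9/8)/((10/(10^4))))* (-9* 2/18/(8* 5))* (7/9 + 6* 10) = -757595/4032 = -187.90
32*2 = 64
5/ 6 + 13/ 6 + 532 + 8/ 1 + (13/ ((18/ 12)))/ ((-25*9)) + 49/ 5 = 373114/ 675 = 552.76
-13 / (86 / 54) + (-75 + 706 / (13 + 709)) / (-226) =-13743820 / 1754099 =-7.84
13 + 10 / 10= 14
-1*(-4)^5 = 1024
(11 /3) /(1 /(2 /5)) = 22 /15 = 1.47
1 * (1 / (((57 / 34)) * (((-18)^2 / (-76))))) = -34 / 243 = -0.14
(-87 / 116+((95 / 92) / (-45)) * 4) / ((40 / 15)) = -697 / 2208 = -0.32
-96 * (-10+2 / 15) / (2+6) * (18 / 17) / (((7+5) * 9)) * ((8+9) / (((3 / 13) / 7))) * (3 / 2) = 13468 / 15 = 897.87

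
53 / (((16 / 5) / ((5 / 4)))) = 1325 / 64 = 20.70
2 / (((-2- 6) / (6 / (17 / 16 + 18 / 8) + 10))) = -313 / 106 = -2.95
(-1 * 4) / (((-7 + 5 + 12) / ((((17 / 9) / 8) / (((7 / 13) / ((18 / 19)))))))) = -221 / 1330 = -0.17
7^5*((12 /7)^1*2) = 57624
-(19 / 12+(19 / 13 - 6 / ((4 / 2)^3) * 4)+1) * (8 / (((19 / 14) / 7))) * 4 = -127792 / 741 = -172.46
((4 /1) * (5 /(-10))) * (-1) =2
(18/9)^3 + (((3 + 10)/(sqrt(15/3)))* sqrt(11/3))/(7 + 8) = 13* sqrt(165)/225 + 8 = 8.74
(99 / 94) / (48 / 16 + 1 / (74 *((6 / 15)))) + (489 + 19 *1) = 10727650 / 21103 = 508.35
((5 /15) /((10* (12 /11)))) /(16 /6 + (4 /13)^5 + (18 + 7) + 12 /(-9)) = 4084223 /3520226280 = 0.00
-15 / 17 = -0.88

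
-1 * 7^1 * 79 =-553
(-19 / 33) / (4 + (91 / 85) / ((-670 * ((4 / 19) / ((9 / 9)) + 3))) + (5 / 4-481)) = 132010100 / 109080407139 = 0.00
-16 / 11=-1.45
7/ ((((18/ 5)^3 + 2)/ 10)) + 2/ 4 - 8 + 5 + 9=48283/ 6082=7.94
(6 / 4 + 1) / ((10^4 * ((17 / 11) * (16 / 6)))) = 33 / 544000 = 0.00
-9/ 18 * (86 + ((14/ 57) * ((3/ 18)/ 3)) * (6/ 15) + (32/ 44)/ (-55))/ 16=-1334449/ 496584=-2.69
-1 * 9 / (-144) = 1 / 16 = 0.06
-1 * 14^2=-196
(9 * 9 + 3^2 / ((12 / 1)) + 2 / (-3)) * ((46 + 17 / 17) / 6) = 45731 / 72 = 635.15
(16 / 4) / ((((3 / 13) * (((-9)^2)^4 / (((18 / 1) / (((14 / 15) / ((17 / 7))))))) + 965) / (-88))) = -194480 / 117715903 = -0.00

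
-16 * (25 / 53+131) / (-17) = 111488 / 901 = 123.74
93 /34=2.74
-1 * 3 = -3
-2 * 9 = -18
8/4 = 2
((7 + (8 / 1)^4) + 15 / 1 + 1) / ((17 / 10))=41190 / 17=2422.94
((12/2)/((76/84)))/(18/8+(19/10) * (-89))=-2520/63403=-0.04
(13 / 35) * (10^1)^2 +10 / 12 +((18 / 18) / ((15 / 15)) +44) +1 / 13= 83.05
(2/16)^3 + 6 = 3073/512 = 6.00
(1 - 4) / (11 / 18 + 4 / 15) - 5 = -665 / 79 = -8.42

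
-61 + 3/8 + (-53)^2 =21987/8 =2748.38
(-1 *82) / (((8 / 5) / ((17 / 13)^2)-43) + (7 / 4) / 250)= 23698000 / 12154577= 1.95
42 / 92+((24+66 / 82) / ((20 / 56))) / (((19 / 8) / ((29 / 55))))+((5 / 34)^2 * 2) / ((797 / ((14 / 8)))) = 144140177328077 / 9079127994200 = 15.88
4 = 4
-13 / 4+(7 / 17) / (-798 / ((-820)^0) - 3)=-177049 / 54468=-3.25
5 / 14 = 0.36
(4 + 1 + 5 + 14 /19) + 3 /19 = 207 /19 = 10.89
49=49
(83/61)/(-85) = -83/5185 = -0.02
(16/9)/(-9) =-16/81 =-0.20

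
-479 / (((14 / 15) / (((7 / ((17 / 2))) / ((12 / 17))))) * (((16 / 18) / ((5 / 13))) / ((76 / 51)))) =-682575 / 1768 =-386.07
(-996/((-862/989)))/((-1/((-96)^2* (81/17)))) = -367665702912/7327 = -50179569.12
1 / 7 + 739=739.14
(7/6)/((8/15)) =35/16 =2.19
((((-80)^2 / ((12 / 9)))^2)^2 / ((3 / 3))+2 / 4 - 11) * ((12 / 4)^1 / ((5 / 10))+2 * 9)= 12740198399999748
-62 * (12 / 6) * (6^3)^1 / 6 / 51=-87.53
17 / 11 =1.55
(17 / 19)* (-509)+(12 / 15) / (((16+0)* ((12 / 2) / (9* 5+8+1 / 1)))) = -172889 / 380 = -454.97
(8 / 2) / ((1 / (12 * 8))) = 384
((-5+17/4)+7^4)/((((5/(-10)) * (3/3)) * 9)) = -9601/18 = -533.39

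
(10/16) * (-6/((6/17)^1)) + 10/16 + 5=-5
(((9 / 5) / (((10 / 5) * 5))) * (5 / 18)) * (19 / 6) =19 / 120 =0.16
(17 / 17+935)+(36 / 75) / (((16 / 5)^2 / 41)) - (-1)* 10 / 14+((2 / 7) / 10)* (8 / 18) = 18923161 / 20160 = 938.65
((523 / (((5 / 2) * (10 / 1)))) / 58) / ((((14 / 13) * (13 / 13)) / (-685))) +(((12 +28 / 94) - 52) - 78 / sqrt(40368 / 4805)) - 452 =-137605361 / 190820 - 403 * sqrt(15) / 58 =-748.04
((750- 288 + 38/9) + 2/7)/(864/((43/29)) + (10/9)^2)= 0.80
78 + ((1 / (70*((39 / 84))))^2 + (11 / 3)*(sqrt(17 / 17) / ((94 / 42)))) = 15814363 / 198575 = 79.64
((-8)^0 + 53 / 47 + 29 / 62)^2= 57198969 / 8491396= 6.74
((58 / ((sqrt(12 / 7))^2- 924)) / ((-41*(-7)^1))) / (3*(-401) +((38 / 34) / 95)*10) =493 / 2706384252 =0.00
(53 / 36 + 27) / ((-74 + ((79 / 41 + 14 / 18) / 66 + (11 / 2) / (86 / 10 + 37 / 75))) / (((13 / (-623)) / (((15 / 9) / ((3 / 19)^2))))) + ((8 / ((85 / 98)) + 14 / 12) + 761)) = 98665664625 / 817054245047969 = 0.00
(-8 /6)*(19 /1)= -76 /3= -25.33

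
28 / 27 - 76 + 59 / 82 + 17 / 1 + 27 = -30.24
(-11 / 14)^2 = 121 / 196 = 0.62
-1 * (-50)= 50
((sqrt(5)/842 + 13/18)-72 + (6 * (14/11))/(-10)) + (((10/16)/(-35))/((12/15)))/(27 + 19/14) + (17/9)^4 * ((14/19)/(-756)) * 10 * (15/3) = -85441983654667/1175873442480 + sqrt(5)/842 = -72.66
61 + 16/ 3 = 199/ 3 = 66.33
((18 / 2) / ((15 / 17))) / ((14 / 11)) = 561 / 70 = 8.01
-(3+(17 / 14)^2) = -877 / 196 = -4.47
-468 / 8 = -117 / 2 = -58.50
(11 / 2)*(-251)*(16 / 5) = -22088 / 5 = -4417.60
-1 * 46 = -46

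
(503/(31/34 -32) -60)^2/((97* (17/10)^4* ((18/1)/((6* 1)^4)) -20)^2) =3361198023705600000000/44321978581770602881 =75.84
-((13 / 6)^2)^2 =-28561 / 1296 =-22.04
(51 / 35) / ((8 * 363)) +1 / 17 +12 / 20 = 75949 / 115192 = 0.66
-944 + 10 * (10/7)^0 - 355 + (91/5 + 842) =-2144/5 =-428.80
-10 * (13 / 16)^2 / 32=-0.21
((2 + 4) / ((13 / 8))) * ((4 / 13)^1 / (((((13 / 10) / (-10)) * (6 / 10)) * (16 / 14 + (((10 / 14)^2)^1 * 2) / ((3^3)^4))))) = -416649744000 / 32692179481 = -12.74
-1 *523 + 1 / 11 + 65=-5037 / 11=-457.91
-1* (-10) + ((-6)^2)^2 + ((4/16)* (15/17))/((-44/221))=229661/176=1304.89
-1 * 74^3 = -405224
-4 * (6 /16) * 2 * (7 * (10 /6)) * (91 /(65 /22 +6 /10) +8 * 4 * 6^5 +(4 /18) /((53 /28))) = -1624479727150 /186507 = -8710020.14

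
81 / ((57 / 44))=1188 / 19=62.53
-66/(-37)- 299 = -10997/37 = -297.22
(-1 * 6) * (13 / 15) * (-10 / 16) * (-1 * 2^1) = -13 / 2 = -6.50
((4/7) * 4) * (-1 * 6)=-96/7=-13.71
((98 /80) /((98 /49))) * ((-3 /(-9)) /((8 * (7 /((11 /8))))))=77 /15360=0.01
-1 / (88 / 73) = -73 / 88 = -0.83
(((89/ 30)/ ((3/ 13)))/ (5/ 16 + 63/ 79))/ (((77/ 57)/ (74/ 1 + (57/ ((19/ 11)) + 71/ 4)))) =1733183686/ 1620465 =1069.56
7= 7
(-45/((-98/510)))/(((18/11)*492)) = 4675/16072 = 0.29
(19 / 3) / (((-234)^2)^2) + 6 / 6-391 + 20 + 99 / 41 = -135558499880389 / 368781002928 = -367.59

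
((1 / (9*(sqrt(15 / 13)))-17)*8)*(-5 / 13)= 680 / 13-8*sqrt(195) / 351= 51.99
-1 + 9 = 8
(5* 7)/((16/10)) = 175/8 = 21.88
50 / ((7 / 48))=2400 / 7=342.86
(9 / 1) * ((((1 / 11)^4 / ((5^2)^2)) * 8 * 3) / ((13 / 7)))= 1512 / 118958125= 0.00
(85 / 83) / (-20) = -17 / 332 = -0.05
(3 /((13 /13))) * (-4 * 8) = -96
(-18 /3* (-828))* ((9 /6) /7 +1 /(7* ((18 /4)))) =8556 /7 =1222.29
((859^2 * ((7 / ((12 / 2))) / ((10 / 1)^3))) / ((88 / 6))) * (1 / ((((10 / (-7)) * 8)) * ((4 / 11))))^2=2784025013 / 819200000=3.40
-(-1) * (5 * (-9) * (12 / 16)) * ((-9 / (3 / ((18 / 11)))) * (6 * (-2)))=-21870 / 11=-1988.18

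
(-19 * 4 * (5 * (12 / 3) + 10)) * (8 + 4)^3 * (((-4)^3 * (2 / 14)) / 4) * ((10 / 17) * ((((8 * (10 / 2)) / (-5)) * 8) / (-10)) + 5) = 78929231.60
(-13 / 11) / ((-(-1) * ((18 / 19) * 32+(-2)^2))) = -0.03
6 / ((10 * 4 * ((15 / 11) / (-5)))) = -11 / 20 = -0.55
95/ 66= 1.44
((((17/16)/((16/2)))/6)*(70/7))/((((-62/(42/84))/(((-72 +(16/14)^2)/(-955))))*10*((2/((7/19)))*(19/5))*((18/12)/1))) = -0.00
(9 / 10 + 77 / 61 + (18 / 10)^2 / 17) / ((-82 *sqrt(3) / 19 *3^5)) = -2317943 *sqrt(3) / 3099489300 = -0.00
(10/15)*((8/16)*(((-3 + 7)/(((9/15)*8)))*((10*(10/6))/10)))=25/54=0.46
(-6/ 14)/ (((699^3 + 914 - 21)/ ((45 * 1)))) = -135/ 2390730944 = -0.00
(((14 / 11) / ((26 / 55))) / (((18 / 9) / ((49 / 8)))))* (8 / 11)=1715 / 286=6.00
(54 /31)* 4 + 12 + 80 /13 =10124 /403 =25.12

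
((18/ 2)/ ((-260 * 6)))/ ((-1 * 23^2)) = 0.00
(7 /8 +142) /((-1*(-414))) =127 /368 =0.35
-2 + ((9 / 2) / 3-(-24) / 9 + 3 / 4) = 35 / 12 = 2.92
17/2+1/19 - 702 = -26351/38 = -693.45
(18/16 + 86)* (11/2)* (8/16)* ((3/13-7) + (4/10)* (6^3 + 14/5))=50303187/2600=19347.38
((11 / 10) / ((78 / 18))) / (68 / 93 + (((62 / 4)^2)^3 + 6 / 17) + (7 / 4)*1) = 1669536 / 91204334417885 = 0.00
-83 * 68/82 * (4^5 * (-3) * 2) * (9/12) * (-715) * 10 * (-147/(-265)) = -2733523752960/2173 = -1257949265.05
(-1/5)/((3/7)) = -7/15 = -0.47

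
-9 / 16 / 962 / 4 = -9 / 61568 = -0.00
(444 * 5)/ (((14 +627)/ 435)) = 965700/ 641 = 1506.55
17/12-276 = -3295/12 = -274.58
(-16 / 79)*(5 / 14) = -40 / 553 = -0.07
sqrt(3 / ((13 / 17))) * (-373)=-373 * sqrt(663) / 13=-738.79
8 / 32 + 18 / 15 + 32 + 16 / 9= 6341 / 180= 35.23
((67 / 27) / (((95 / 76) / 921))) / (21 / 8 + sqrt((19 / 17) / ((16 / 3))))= 78326752 / 109035 - 1316416 * sqrt(969) / 327105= 593.09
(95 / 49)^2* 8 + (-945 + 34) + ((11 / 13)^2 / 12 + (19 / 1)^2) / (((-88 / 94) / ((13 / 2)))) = -111666089771 / 32960928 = -3387.83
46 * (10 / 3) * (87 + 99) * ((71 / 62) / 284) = 115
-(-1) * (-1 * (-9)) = 9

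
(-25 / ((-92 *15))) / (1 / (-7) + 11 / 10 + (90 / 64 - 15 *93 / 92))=-1400 / 989157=-0.00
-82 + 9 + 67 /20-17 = -1733 /20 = -86.65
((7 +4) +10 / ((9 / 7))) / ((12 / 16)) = 676 / 27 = 25.04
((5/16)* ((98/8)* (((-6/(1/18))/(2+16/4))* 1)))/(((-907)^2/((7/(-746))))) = 15435/19638276928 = 0.00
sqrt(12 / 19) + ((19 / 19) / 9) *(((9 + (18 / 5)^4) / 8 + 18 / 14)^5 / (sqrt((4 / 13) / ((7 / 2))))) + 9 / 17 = 9 / 17 + 2 *sqrt(57) / 19 + 40994516038029942189443301423 *sqrt(182) / 210087500000000000000000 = 2632458.07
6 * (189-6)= 1098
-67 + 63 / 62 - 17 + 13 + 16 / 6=-12521 / 186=-67.32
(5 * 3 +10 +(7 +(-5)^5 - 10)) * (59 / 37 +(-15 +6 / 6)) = 1424277 / 37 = 38493.97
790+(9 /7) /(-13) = 789.90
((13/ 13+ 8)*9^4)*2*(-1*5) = -590490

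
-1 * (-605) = 605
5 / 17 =0.29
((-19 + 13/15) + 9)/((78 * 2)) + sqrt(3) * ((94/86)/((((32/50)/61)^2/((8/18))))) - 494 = -1156097/2340 + 109304375 * sqrt(3)/24768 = 7149.70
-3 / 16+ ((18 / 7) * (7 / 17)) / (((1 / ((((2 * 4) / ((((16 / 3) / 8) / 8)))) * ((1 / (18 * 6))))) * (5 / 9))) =2049 / 1360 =1.51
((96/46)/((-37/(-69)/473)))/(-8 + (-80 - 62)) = -11352/925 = -12.27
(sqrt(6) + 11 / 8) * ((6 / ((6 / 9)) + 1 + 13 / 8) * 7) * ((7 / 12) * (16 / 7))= 2387 / 16 + 217 * sqrt(6) / 2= 414.96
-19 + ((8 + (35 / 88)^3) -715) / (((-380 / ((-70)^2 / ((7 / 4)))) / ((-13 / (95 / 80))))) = -219272846827 / 3843928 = -57043.95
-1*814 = -814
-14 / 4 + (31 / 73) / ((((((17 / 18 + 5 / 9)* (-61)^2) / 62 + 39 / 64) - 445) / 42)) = -364431529 / 102647198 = -3.55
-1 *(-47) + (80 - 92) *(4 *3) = -97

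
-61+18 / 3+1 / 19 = -1044 / 19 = -54.95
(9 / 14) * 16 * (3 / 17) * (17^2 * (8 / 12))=2448 / 7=349.71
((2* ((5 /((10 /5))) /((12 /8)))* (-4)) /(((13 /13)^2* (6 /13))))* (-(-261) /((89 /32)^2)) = -7720960 /7921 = -974.75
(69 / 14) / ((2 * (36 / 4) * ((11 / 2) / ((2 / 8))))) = 23 / 1848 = 0.01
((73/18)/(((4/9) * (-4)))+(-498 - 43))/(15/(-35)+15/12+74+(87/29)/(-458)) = -27868155/3837704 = -7.26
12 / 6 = 2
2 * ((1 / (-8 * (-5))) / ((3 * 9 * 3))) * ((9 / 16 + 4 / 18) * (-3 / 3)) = -113 / 233280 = -0.00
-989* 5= -4945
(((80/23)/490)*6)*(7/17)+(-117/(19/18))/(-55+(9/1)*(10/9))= 645018/260015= 2.48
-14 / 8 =-7 / 4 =-1.75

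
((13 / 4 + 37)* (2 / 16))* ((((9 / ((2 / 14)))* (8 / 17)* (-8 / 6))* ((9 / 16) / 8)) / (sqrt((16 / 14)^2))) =-213003 / 17408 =-12.24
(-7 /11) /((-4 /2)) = 7 /22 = 0.32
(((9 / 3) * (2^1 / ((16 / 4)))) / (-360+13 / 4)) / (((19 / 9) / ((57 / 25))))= -162 / 35675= -0.00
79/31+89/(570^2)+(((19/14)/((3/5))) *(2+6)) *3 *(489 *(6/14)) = 5615939197091/493523100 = 11379.28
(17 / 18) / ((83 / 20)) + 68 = 50966 / 747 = 68.23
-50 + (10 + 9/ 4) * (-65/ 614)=-125985/ 2456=-51.30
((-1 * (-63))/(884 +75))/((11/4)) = 36/1507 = 0.02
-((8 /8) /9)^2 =-1 /81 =-0.01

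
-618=-618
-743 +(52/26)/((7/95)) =-5011/7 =-715.86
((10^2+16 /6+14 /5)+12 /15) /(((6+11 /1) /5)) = 1594 /51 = 31.25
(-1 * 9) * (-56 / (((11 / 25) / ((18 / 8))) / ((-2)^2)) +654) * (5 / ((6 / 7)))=283815 / 11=25801.36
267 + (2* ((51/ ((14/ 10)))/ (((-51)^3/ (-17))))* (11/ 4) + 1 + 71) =726193/ 2142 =339.03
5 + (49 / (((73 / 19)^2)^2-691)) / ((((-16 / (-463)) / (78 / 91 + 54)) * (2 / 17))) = -14309214299 / 10275595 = -1392.54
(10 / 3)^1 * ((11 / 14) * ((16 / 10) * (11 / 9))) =968 / 189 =5.12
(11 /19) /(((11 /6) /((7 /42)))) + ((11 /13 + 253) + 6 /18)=188386 /741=254.23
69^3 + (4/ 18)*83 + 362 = 2960005/ 9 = 328889.44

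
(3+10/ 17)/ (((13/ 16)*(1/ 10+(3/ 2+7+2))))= 4880/ 11713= 0.42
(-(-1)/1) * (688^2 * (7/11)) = 3313408/11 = 301218.91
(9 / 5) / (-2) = -9 / 10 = -0.90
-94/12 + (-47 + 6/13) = -4241/78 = -54.37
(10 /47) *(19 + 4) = 230 /47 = 4.89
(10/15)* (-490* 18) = -5880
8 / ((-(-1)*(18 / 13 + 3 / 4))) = 416 / 111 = 3.75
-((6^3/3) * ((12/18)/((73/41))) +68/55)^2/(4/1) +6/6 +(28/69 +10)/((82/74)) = -188.35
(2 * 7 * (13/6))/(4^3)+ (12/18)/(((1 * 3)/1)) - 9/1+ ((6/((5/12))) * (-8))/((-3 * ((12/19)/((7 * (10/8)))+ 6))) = -767503/387648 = -1.98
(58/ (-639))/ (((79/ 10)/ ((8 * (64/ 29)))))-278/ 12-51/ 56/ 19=-1257792887/ 53711784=-23.42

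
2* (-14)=-28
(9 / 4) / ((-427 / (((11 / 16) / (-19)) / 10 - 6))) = 164259 / 5192320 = 0.03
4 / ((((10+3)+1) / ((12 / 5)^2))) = 288 / 175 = 1.65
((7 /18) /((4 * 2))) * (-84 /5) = -49 /60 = -0.82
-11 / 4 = -2.75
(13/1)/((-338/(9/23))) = -9/598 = -0.02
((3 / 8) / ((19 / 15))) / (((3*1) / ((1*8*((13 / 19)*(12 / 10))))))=234 / 361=0.65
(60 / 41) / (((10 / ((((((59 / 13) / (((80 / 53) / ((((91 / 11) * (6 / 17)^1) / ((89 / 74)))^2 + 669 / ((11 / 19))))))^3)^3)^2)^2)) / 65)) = 1277389024226973085618910217718914327548229249612185076164969575278666405163305608499187105918203102113826630956429395965318913811688665213693598624015533788058448206634839197149659053226478489538920720931007637319662767376998563650362409373872988072836846659868110172369724031310408056065680698763583338531799606630822291869791842261025064212025610011187076149224154107345136637336440858855884270893645291595797373576131075279744312422842183445945242381267900034092374118484514949168225220251836492075570363715086415 / 3773694305295138400426568754081860926643398274850623028891766711682714141463521734416850417710447251236455447938621804636286925440216432565425281985748328166024789807385736476806239127765765457428908650467841699124921805315245693819672123050796998364133404936748102777684626820643467976572031666482785500873115985176317128896521815827647522535745039847514669973328622034806336471009591296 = 338498278049331620487018400000000000000000000000000000000000000000000000000000000000000000000000000000000000000000000000000000000.00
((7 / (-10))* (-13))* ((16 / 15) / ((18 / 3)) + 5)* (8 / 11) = 84812 / 2475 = 34.27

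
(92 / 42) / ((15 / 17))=782 / 315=2.48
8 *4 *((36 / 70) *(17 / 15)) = 18.65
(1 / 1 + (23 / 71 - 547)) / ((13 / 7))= -271201 / 923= -293.83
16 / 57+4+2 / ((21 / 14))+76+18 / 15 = 23602 / 285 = 82.81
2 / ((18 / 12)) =4 / 3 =1.33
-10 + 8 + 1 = -1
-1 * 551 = -551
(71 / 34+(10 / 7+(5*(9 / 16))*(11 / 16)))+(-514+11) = -15157351 / 30464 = -497.55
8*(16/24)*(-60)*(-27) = 8640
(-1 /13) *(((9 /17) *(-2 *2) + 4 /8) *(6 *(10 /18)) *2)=0.83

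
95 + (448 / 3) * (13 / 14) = 701 / 3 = 233.67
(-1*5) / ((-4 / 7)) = 8.75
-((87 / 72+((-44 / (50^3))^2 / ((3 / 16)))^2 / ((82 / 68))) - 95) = 93.79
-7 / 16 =-0.44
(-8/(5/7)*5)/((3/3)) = -56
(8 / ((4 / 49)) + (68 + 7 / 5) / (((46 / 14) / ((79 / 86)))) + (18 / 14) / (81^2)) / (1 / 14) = 5925159323 / 3604905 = 1643.64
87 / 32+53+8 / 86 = 55.81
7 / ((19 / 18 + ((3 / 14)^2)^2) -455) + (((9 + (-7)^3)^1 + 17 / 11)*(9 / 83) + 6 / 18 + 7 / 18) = -91158195847307 / 2579280786126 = -35.34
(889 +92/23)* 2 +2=1788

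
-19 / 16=-1.19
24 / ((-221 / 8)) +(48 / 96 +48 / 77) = 8665 / 34034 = 0.25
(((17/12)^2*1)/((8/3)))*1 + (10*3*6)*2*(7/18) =54049/384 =140.75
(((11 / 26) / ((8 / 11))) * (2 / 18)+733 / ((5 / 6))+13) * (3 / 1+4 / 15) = 409411709 / 140400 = 2916.04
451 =451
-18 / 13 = -1.38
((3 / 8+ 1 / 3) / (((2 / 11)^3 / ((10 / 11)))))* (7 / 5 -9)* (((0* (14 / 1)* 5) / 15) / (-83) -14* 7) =1915067 / 24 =79794.46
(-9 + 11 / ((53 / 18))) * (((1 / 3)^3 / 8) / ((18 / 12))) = -31 / 1908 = -0.02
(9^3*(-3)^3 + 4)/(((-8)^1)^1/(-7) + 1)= -137753/15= -9183.53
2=2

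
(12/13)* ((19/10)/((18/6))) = 38/65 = 0.58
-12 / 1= -12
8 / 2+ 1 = 5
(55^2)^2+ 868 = 9151493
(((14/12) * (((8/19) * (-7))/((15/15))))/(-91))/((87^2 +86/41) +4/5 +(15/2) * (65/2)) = 22960/4748943771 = 0.00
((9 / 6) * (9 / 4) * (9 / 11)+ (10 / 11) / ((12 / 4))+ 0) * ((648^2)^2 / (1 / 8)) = 47547456565248 / 11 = 4322496051386.18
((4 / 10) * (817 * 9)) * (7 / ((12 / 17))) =291669 / 10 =29166.90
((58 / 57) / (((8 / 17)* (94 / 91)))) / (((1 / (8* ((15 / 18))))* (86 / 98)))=10991435 / 691182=15.90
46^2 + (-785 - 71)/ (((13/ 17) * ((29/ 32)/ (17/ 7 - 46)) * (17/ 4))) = 39002364/ 2639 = 14779.22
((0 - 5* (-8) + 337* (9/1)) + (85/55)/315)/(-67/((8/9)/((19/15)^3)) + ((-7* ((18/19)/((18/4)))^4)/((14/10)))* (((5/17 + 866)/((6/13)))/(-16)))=-4718020389726800/233416692136551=-20.21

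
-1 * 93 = -93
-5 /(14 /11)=-55 /14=-3.93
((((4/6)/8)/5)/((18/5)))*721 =721/216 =3.34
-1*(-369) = 369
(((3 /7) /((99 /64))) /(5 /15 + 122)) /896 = 1 /395626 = 0.00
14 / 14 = 1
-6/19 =-0.32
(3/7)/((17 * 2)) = 3/238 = 0.01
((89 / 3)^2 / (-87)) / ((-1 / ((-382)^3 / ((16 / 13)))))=-717502580483 / 1566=-458175338.75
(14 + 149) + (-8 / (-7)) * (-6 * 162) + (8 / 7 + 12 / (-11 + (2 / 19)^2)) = -26319633 / 27769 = -947.81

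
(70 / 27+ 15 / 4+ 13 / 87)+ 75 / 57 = 464627 / 59508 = 7.81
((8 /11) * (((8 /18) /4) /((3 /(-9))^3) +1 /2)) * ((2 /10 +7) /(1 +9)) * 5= -72 /11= -6.55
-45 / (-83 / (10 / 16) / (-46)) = -5175 / 332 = -15.59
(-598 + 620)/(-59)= -22/59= -0.37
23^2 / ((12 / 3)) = 529 / 4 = 132.25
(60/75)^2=16/25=0.64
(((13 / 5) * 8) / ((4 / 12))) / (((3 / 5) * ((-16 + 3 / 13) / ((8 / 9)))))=-10816 / 1845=-5.86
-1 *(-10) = 10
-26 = -26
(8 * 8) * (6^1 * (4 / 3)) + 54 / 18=515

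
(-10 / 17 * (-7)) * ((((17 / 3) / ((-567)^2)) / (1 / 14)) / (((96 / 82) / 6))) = 205 / 39366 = 0.01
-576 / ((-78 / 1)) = 96 / 13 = 7.38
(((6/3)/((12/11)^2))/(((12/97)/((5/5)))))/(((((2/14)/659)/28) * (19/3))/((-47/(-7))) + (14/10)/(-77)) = -139959088885/187249464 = -747.45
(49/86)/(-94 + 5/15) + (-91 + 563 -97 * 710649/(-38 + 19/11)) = 6109574079991/3214078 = 1900879.22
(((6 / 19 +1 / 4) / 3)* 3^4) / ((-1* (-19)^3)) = 0.00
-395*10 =-3950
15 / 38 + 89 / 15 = 3607 / 570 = 6.33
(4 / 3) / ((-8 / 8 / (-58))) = 232 / 3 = 77.33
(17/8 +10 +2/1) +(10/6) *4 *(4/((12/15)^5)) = 18337/192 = 95.51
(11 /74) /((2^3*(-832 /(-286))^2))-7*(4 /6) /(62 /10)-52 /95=-6951145703 /5355847680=-1.30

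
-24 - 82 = -106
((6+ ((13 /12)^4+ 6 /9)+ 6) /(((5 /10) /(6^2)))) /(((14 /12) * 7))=291217 /2352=123.82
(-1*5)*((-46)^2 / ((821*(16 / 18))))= -23805 / 1642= -14.50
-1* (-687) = 687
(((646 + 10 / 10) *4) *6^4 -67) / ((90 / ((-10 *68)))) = -228070708 / 9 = -25341189.78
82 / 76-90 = -3379 / 38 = -88.92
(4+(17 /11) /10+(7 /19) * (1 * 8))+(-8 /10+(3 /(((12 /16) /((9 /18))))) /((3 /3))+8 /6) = 60413 /6270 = 9.64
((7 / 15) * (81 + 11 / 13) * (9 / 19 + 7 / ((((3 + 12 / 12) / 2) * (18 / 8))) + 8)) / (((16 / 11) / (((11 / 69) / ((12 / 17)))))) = 59.48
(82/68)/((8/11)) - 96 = -25661/272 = -94.34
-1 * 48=-48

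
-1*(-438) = 438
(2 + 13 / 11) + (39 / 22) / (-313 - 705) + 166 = 3788957 / 22396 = 169.18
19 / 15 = 1.27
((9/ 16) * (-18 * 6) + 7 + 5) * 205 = -39975/ 4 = -9993.75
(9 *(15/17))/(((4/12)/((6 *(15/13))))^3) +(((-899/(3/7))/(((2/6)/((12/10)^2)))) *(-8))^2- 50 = 122683255615286894/23343125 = 5255648316.81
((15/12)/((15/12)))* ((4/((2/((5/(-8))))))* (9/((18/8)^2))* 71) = -1420/9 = -157.78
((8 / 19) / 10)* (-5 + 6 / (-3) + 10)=0.13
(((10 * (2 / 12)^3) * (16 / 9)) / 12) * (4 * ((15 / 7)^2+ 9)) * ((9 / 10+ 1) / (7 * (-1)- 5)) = -703 / 11907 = -0.06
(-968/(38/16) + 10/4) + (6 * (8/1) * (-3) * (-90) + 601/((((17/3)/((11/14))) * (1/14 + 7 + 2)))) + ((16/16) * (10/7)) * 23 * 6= 12761.25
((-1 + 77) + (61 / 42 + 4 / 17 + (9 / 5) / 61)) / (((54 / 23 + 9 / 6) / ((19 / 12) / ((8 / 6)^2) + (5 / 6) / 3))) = 261973886609 / 11101043520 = 23.60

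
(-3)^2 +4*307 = 1237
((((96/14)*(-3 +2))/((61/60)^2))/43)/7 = -172800/7840147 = -0.02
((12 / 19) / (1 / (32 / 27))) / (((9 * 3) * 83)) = 128 / 383211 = 0.00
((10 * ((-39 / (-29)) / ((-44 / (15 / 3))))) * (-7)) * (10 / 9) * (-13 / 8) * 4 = -77.26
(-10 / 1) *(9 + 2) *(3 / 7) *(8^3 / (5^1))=-33792 / 7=-4827.43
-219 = -219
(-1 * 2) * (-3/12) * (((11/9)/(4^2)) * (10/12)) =0.03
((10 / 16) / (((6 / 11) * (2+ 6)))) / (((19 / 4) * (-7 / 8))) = -55 / 1596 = -0.03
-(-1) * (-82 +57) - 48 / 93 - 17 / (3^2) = -7646 / 279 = -27.41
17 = 17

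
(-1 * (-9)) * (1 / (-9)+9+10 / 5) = 98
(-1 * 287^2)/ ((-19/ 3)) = 247107/ 19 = 13005.63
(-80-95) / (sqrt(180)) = -35 * sqrt(5) / 6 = -13.04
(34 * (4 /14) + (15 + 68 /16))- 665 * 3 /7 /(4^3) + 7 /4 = 11765 /448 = 26.26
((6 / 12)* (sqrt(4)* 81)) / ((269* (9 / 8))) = 72 / 269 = 0.27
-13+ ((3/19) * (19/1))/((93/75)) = -328/31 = -10.58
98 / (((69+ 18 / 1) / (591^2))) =11409846 / 29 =393442.97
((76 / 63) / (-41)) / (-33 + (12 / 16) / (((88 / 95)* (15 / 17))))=26752 / 29169819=0.00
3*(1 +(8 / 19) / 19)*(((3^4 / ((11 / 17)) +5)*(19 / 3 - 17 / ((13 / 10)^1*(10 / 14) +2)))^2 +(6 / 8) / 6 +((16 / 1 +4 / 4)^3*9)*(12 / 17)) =1579226000019 / 14327368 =110224.43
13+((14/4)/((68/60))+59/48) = 14131/816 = 17.32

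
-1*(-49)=49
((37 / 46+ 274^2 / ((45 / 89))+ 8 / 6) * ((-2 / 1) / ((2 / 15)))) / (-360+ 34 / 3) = 307365569 / 48116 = 6388.01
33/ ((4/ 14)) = 231/ 2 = 115.50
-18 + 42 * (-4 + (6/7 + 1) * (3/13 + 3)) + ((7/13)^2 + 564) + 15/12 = 426921/676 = 631.54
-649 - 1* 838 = -1487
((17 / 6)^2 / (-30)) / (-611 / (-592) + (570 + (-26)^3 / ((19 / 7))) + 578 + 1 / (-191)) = 77609794 / 1544797138815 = 0.00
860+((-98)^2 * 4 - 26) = 39250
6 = 6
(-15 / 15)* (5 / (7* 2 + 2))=-5 / 16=-0.31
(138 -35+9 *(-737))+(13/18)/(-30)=-3526213/540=-6530.02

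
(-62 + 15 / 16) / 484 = -977 / 7744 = -0.13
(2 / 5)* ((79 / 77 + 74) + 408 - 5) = 73616 / 385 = 191.21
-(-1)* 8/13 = 8/13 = 0.62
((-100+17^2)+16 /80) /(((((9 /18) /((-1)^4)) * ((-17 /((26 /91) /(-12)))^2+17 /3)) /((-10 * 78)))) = -885456 /1529405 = -0.58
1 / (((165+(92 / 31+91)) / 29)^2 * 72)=808201 / 4640312448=0.00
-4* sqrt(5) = -8.94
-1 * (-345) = 345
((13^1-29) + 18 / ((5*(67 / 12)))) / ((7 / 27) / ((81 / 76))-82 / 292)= 1642489488 / 4018325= 408.75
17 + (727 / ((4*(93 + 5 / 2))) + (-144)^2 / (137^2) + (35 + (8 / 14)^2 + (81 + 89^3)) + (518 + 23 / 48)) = 5949562731807505 / 8431635408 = 705623.81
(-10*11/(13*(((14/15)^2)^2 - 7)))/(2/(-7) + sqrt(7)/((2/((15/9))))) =400950000/4947150611 + 1169437500*sqrt(7)/4947150611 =0.71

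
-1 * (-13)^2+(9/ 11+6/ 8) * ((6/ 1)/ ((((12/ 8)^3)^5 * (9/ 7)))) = -168.98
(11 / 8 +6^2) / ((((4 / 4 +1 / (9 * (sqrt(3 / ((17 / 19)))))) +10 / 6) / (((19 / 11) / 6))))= 2914353 / 721930 - 17043 * sqrt(969) / 5775440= 3.95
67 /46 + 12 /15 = 519 /230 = 2.26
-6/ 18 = -1/ 3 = -0.33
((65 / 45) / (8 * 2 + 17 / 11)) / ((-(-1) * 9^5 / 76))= 10868 / 102568113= 0.00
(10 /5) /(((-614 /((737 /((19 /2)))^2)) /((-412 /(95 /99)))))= 88619108688 /10528565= 8417.02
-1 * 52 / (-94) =26 / 47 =0.55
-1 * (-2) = 2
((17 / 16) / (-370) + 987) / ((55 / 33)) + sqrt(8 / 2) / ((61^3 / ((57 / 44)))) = 43766422561179 / 73905013600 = 592.20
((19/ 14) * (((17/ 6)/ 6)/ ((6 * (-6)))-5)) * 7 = -47.62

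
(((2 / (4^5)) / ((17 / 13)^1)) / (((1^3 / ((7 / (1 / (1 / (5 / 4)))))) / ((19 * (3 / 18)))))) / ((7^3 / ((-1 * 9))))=-741 / 1066240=-0.00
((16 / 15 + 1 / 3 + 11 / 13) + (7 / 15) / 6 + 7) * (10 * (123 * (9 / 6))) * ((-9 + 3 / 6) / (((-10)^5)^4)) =-7603573 / 5200000000000000000000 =-0.00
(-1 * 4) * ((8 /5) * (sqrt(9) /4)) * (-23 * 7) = 772.80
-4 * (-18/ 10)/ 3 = 12/ 5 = 2.40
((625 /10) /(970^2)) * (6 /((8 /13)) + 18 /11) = 0.00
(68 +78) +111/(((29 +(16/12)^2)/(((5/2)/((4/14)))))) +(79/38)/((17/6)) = 178.29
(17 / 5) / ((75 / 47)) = 799 / 375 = 2.13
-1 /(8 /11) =-11 /8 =-1.38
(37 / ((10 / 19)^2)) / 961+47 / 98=2912843 / 4708900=0.62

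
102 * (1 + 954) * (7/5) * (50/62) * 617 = 2103568950/31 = 67857062.90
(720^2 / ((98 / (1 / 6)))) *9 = 388800 / 49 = 7934.69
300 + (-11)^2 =421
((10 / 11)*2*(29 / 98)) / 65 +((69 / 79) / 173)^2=10866999889 / 1308815731223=0.01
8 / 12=2 / 3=0.67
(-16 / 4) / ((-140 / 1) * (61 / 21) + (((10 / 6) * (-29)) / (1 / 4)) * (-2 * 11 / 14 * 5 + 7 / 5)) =-7 / 1473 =-0.00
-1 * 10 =-10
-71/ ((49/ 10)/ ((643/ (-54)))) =228265/ 1323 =172.54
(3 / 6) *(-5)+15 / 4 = 5 / 4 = 1.25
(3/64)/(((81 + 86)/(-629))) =-1887/10688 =-0.18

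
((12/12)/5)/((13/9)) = 9/65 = 0.14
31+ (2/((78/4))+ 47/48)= 6673/208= 32.08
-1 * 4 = -4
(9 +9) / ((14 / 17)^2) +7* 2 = 3973 / 98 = 40.54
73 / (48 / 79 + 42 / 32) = 92272 / 2427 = 38.02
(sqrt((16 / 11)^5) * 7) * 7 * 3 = 150528 * sqrt(11) / 1331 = 375.09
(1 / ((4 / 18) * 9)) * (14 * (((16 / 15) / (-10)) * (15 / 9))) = -56 / 45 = -1.24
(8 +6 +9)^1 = 23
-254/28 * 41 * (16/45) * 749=-99048.71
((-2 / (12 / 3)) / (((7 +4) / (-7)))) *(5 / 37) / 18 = 35 / 14652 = 0.00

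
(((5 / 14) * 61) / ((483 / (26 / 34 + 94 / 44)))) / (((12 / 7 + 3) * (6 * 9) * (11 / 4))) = 47275 / 252924606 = 0.00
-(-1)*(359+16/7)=361.29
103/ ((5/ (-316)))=-32548/ 5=-6509.60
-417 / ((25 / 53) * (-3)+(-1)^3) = 172.66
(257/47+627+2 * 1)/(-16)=-7455/188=-39.65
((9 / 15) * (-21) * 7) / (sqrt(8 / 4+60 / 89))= -63 * sqrt(21182) / 170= -53.94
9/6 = 3/2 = 1.50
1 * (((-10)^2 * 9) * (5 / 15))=300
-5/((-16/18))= 45/8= 5.62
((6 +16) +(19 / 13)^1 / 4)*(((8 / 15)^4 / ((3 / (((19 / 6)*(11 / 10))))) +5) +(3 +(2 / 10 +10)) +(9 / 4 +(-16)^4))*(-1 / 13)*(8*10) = -694757599779307 / 77000625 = -9022752.73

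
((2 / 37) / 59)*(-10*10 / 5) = -40 / 2183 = -0.02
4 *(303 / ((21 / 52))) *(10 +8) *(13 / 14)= 2457936 / 49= 50161.96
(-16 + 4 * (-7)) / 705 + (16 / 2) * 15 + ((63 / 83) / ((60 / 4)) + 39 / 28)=198873137 / 1638420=121.38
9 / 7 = 1.29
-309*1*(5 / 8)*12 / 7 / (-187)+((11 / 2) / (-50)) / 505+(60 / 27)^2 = 6.71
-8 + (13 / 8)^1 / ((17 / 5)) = -1023 / 136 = -7.52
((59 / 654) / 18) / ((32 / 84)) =413 / 31392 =0.01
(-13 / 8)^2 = 169 / 64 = 2.64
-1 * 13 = -13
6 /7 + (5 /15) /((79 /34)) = 1660 /1659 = 1.00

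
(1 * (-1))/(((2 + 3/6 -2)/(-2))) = 4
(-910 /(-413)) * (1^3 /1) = 130 /59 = 2.20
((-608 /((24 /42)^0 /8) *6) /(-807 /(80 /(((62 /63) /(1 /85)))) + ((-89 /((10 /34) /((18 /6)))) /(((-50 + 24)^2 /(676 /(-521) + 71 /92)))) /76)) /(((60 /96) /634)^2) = 38824729625722336837632 /1090922689153205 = 35588891.87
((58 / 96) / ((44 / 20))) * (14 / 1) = 1015 / 264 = 3.84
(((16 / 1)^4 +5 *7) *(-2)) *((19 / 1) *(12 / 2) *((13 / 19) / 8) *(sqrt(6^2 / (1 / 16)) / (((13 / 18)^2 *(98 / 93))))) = -35564136696 / 637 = -55830669.85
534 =534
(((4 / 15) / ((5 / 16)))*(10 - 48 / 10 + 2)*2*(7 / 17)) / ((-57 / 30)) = -21504 / 8075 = -2.66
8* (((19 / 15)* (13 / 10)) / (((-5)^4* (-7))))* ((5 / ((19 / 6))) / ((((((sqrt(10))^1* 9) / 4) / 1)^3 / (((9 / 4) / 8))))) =-52* sqrt(10) / 44296875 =-0.00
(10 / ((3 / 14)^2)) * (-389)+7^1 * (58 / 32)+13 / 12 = -12197057 / 144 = -84701.78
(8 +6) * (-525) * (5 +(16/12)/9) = -340550/9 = -37838.89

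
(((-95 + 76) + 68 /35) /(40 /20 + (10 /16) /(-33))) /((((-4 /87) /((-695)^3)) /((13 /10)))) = -299202543441945 /3661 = -81726999028.12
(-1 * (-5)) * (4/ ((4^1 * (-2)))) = -5/ 2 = -2.50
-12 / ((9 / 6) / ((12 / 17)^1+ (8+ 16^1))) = -3360 / 17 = -197.65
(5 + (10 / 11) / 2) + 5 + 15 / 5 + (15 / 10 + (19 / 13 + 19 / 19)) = 4981 / 286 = 17.42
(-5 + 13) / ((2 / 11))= 44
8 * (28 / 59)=224 / 59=3.80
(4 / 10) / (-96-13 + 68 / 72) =-36 / 9725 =-0.00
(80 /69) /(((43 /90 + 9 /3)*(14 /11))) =13200 /50393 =0.26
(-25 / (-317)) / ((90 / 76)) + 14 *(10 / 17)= 402650 / 48501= 8.30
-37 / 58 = -0.64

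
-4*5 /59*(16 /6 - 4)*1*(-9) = -240 /59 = -4.07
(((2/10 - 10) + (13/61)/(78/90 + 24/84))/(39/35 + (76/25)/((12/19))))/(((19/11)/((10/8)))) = -2451225/2088152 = -1.17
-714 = -714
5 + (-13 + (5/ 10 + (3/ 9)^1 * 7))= -31/ 6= -5.17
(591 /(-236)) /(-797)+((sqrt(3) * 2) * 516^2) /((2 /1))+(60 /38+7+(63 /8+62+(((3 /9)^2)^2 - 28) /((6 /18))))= -1062536641 /192982392+266256 * sqrt(3)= 461163.41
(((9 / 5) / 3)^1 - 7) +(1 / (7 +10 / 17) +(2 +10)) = 3697 / 645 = 5.73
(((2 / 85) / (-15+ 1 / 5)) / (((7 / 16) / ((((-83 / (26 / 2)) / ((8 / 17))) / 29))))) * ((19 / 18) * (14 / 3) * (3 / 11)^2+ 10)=624658 / 35444409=0.02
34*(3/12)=17/2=8.50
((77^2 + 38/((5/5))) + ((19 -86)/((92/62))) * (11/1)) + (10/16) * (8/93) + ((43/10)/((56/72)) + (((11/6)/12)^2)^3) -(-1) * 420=20497612701091263667/3476582604472320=5895.91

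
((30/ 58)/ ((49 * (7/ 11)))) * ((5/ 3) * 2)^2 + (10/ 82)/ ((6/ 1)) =0.20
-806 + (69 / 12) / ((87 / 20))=-70007 / 87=-804.68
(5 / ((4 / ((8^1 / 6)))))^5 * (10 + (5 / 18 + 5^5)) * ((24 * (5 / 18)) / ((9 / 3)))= 1763593750 / 19683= 89599.85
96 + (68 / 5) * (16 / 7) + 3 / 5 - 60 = 2369 / 35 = 67.69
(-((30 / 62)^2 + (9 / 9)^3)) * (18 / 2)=-10674 / 961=-11.11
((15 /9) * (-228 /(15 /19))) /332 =-361 /249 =-1.45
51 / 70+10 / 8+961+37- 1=139857 / 140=998.98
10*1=10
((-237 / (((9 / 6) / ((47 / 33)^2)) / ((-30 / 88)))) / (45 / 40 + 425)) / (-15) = -698044 / 40836411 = -0.02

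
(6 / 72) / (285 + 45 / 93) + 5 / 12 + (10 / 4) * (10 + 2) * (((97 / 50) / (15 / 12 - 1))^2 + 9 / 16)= 484224199 / 265500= 1823.82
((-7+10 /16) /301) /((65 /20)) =-51 /7826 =-0.01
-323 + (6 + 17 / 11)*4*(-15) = -8533 / 11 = -775.73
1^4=1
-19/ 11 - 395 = -4364/ 11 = -396.73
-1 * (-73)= 73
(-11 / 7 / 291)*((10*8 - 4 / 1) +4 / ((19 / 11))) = -5456 / 12901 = -0.42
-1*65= -65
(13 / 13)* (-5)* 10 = -50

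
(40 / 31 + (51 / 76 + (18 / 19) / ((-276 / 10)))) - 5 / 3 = 42329 / 162564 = 0.26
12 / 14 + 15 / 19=219 / 133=1.65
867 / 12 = 72.25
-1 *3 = -3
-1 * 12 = -12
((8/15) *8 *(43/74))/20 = 344/2775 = 0.12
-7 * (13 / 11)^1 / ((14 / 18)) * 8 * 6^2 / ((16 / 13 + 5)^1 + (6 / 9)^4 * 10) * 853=-30266050464 / 95051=-318419.06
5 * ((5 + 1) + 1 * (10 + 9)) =125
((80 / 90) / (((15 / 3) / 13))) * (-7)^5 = -1747928 / 45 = -38842.84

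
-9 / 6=-3 / 2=-1.50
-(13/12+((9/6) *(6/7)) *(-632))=68165/84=811.49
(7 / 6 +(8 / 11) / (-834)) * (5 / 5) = 3565 / 3058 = 1.17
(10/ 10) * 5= 5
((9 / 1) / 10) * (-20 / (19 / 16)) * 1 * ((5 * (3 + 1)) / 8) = -720 / 19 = -37.89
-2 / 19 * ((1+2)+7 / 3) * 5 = -160 / 57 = -2.81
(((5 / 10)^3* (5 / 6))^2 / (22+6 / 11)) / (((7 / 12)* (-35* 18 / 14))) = -55 / 2999808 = -0.00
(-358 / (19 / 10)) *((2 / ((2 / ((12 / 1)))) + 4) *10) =-572800 / 19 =-30147.37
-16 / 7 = -2.29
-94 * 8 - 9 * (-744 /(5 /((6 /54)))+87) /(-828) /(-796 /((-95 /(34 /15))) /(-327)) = -1905231481 /2489888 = -765.19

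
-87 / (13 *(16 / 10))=-435 / 104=-4.18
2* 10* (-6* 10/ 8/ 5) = -30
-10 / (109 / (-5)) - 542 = -59028 / 109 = -541.54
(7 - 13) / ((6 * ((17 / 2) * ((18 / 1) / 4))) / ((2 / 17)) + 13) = -24 / 7855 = -0.00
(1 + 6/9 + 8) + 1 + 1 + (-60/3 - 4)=-37/3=-12.33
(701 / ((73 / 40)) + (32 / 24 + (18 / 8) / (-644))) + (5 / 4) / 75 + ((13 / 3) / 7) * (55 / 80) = 77747443 / 201480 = 385.88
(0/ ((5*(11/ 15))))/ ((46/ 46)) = 0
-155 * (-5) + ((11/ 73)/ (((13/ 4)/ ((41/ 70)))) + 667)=47896932/ 33215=1442.03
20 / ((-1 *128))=-5 / 32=-0.16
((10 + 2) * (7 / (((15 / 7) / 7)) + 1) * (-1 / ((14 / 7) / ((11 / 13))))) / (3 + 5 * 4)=-7876 / 1495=-5.27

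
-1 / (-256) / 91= 1 / 23296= 0.00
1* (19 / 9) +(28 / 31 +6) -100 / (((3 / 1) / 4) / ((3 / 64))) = 2.76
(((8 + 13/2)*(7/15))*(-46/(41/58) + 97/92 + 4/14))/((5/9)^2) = -1317639447/943000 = -1397.28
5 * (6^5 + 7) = 38915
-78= -78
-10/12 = -5/6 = -0.83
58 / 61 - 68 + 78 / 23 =-89312 / 1403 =-63.66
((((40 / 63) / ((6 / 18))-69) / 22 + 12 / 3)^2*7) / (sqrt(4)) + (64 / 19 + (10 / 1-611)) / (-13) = 740075407 / 15063048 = 49.13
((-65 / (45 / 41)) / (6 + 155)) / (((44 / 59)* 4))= -31447 / 255024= -0.12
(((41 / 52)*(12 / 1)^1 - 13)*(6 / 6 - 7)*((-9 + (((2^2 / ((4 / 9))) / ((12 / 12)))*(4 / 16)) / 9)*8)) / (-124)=4830 / 403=11.99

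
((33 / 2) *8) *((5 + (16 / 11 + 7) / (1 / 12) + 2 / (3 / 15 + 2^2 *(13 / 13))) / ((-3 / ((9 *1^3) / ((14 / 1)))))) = -148206 / 49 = -3024.61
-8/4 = -2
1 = 1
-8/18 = -4/9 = -0.44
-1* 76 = -76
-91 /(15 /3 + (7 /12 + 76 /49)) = -53508 /4195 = -12.76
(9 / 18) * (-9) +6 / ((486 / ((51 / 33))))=-7985 / 1782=-4.48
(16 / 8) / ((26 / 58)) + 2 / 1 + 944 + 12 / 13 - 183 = 9989 / 13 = 768.38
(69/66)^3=12167/10648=1.14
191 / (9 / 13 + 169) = 2483 / 2206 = 1.13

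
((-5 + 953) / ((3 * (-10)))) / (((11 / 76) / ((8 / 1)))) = -1746.62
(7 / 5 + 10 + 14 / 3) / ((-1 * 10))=-241 / 150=-1.61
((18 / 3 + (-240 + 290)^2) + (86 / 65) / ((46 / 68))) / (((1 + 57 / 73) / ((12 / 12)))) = 136852881 / 97175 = 1408.31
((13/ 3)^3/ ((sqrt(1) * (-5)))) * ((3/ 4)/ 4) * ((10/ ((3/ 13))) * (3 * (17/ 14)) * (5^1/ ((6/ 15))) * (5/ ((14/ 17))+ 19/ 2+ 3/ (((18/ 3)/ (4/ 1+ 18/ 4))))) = -2245608625/ 18816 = -119345.70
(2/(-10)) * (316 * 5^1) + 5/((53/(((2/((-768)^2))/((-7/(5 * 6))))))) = -5762383897/18235392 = -316.00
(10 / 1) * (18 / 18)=10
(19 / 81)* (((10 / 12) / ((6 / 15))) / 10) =95 / 1944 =0.05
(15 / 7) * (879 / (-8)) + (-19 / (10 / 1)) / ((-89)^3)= -46475080793 / 197391320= -235.45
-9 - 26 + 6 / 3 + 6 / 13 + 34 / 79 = -32975 / 1027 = -32.11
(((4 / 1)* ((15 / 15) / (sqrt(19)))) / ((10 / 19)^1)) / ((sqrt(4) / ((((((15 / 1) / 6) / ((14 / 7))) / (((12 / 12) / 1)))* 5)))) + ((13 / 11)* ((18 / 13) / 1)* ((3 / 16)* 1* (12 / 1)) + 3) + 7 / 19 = 5* sqrt(19) / 4 + 2947 / 418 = 12.50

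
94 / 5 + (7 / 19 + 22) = 3911 / 95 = 41.17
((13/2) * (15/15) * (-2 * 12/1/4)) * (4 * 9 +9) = -1755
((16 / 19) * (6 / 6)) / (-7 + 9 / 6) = -32 / 209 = -0.15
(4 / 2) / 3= 2 / 3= 0.67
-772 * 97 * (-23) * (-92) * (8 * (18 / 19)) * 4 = -91269817344 / 19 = -4803674597.05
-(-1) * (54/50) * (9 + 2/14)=1728/175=9.87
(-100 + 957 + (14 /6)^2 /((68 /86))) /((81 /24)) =1057396 /4131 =255.97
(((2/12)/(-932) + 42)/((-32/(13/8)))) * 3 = -3053219/477184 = -6.40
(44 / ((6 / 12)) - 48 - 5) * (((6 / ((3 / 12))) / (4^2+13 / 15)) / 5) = 2520 / 253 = 9.96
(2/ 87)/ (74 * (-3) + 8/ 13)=-13/ 125193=-0.00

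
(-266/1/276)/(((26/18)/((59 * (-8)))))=94164/299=314.93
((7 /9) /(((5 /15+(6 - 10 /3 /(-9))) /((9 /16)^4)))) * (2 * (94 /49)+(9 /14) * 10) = 9900549 /83034112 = 0.12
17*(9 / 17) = 9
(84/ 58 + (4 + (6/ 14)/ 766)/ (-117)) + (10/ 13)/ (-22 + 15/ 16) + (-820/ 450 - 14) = -147603501197/ 10218551070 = -14.44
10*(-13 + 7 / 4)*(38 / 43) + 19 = -3458 / 43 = -80.42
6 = 6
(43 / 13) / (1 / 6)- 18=24 / 13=1.85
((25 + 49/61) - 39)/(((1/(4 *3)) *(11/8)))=-115.17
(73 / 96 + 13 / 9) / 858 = 635 / 247104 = 0.00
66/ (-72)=-11/ 12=-0.92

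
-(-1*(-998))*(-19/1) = 18962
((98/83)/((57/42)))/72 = 343/28386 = 0.01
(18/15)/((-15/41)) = -82/25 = -3.28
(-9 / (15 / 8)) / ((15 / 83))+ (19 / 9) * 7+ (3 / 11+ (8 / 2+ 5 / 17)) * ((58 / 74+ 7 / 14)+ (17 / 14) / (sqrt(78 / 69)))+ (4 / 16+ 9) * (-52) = -758023919 / 1556775+ 61 * sqrt(598) / 286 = -481.70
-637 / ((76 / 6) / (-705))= 1347255 / 38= 35454.08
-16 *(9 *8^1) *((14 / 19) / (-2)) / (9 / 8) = 7168 / 19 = 377.26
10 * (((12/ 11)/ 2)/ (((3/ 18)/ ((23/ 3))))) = 250.91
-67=-67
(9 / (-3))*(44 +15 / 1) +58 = -119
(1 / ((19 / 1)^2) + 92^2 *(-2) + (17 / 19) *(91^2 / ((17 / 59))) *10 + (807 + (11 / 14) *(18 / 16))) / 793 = 303.94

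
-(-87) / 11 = 7.91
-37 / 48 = -0.77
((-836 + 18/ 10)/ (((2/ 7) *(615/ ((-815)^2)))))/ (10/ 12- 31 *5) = 775735093/ 37925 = 20454.45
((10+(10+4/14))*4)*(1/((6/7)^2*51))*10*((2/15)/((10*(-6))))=-994/20655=-0.05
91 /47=1.94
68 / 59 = 1.15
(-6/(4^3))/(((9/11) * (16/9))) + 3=1503/512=2.94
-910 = -910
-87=-87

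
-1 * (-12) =12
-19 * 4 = -76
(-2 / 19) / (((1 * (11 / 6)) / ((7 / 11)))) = -84 / 2299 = -0.04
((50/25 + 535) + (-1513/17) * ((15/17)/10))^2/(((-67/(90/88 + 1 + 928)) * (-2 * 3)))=4415049636867/6815776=647769.18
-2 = -2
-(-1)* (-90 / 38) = -45 / 19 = -2.37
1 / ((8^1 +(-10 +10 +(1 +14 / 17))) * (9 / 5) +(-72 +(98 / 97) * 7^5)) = 8245 / 139554461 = 0.00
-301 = -301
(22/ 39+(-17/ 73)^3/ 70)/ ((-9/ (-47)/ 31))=872589392861/ 9558147690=91.29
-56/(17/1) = -56/17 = -3.29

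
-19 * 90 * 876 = -1497960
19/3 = 6.33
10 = 10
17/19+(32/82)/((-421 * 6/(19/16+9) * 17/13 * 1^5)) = 29890313/33451818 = 0.89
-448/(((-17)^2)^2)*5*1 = -2240/83521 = -0.03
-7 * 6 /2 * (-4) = 84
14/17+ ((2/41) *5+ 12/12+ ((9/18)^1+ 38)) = 56551/1394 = 40.57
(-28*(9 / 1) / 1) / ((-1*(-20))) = -63 / 5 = -12.60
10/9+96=874/9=97.11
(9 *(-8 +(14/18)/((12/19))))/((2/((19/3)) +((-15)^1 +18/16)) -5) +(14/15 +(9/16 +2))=4589059/677040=6.78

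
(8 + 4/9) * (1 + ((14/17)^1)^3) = 581932/44217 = 13.16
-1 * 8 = -8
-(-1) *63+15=78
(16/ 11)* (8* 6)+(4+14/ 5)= 4214/ 55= 76.62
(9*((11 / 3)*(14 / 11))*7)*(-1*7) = -2058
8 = 8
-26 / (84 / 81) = -351 / 14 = -25.07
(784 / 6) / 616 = 7 / 33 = 0.21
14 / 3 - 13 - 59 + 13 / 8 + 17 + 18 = -737 / 24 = -30.71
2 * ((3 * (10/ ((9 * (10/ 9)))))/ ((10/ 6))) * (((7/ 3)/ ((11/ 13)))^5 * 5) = 12480642902/ 4348377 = 2870.18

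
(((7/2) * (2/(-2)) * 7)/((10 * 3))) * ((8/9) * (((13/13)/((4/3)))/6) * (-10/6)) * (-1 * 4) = -49/81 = -0.60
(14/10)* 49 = 343/5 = 68.60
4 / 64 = 1 / 16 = 0.06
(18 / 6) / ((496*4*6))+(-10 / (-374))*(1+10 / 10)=39867 / 742016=0.05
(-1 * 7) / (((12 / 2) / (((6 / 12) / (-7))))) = 1 / 12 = 0.08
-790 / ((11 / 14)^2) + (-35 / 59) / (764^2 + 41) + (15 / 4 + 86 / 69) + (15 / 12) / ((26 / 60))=-82320865542259 / 64728427764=-1271.79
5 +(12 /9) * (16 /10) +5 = 182 /15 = 12.13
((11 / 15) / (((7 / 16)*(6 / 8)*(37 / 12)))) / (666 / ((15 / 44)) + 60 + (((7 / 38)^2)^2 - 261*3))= 5871742976 / 9968796412701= 0.00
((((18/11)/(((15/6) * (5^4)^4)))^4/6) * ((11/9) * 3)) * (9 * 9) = 7558272/450960341118189500519974899361841380596160888671875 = 0.00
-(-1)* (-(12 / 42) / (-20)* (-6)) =-3 / 35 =-0.09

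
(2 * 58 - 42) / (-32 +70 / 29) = -1073 / 429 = -2.50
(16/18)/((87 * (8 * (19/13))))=13/14877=0.00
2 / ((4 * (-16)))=-1 / 32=-0.03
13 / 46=0.28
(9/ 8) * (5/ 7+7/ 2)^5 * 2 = 6434318691/ 2151296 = 2990.90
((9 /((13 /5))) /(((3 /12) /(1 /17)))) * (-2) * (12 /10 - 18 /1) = 6048 /221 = 27.37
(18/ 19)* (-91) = -86.21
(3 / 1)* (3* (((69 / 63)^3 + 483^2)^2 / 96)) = 291735446644909201 / 57177414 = 5102284735.10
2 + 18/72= 9/4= 2.25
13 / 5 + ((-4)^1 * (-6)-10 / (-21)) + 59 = 9038 / 105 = 86.08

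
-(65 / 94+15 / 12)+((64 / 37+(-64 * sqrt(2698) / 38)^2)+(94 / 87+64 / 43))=3785029954241 / 494425524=7655.41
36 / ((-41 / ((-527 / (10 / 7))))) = 66402 / 205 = 323.91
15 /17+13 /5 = 296 /85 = 3.48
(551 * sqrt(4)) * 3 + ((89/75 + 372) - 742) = 220289/75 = 2937.19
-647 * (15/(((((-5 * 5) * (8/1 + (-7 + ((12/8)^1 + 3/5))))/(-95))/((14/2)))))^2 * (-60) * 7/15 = 288408531600/961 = 300112936.11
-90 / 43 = -2.09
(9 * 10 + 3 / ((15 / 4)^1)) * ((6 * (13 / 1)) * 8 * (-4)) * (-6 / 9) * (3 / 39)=58112 / 5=11622.40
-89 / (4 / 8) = -178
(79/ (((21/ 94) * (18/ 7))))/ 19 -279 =-139414/ 513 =-271.76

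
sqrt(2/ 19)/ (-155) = -0.00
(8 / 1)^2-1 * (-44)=108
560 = 560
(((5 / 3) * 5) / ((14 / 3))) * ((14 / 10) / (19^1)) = 5 / 38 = 0.13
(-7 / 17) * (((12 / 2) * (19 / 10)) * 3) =-1197 / 85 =-14.08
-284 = -284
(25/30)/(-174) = -5/1044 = -0.00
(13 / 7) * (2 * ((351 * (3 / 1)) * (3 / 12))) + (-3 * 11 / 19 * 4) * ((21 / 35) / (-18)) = 1300763 / 1330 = 978.02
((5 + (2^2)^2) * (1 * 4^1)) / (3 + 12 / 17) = 68 / 3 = 22.67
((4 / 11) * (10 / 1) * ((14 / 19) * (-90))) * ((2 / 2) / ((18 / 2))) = -5600 / 209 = -26.79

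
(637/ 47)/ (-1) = -637/ 47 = -13.55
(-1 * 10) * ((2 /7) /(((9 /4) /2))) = -160 /63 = -2.54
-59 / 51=-1.16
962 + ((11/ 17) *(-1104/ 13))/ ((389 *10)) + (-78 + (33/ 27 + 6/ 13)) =3426305977/ 3868605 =885.67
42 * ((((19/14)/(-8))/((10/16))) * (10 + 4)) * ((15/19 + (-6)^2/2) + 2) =-3318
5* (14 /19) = 70 /19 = 3.68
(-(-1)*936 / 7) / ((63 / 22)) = 2288 / 49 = 46.69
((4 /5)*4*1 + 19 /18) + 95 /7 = 11231 /630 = 17.83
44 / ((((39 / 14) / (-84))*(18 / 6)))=-17248 / 39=-442.26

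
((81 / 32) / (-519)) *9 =-243 / 5536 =-0.04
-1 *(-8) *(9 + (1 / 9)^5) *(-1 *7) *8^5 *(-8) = 7801602572288 / 59049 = 132120824.61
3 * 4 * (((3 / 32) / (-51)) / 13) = -3 / 1768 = -0.00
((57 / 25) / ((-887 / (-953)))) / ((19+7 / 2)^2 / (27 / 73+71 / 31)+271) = 13768944 / 2592900575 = 0.01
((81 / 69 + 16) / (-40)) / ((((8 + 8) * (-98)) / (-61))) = -4819 / 288512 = -0.02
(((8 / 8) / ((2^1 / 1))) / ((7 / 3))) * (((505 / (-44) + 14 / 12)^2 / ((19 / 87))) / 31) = 53717309 / 15964256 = 3.36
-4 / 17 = -0.24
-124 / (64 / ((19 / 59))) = -589 / 944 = -0.62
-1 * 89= -89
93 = 93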